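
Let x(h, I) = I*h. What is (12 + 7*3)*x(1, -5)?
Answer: -165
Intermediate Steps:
(12 + 7*3)*x(1, -5) = (12 + 7*3)*(-5*1) = (12 + 21)*(-5) = 33*(-5) = -165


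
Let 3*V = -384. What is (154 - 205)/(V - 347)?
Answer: 51/475 ≈ 0.10737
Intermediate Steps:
V = -128 (V = (⅓)*(-384) = -128)
(154 - 205)/(V - 347) = (154 - 205)/(-128 - 347) = -51/(-475) = -51*(-1/475) = 51/475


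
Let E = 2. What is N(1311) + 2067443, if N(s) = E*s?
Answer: 2070065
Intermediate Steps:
N(s) = 2*s
N(1311) + 2067443 = 2*1311 + 2067443 = 2622 + 2067443 = 2070065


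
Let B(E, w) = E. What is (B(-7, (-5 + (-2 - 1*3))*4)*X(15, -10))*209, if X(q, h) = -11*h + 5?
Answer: -168245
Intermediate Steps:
X(q, h) = 5 - 11*h
(B(-7, (-5 + (-2 - 1*3))*4)*X(15, -10))*209 = -7*(5 - 11*(-10))*209 = -7*(5 + 110)*209 = -7*115*209 = -805*209 = -168245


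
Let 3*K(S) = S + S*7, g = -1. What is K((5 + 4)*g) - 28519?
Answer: -28543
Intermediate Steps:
K(S) = 8*S/3 (K(S) = (S + S*7)/3 = (S + 7*S)/3 = (8*S)/3 = 8*S/3)
K((5 + 4)*g) - 28519 = 8*((5 + 4)*(-1))/3 - 28519 = 8*(9*(-1))/3 - 28519 = (8/3)*(-9) - 28519 = -24 - 28519 = -28543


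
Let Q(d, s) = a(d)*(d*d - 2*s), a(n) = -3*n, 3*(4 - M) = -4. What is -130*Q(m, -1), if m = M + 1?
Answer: 936130/9 ≈ 1.0401e+5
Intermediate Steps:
M = 16/3 (M = 4 - ⅓*(-4) = 4 + 4/3 = 16/3 ≈ 5.3333)
m = 19/3 (m = 16/3 + 1 = 19/3 ≈ 6.3333)
Q(d, s) = -3*d*(d² - 2*s) (Q(d, s) = (-3*d)*(d*d - 2*s) = (-3*d)*(d² - 2*s) = -3*d*(d² - 2*s))
-130*Q(m, -1) = -390*19*(-(19/3)² + 2*(-1))/3 = -390*19*(-1*361/9 - 2)/3 = -390*19*(-361/9 - 2)/3 = -390*19*(-379)/(3*9) = -130*(-7201/9) = 936130/9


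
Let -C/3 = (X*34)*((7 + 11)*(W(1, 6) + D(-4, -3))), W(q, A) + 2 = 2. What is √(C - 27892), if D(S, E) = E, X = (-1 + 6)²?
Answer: 4*√6863 ≈ 331.37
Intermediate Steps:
W(q, A) = 0 (W(q, A) = -2 + 2 = 0)
X = 25 (X = 5² = 25)
C = 137700 (C = -3*25*34*(7 + 11)*(0 - 3) = -2550*18*(-3) = -2550*(-54) = -3*(-45900) = 137700)
√(C - 27892) = √(137700 - 27892) = √109808 = 4*√6863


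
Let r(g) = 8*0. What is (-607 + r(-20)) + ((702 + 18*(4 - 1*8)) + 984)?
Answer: 1007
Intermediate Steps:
r(g) = 0
(-607 + r(-20)) + ((702 + 18*(4 - 1*8)) + 984) = (-607 + 0) + ((702 + 18*(4 - 1*8)) + 984) = -607 + ((702 + 18*(4 - 8)) + 984) = -607 + ((702 + 18*(-4)) + 984) = -607 + ((702 - 72) + 984) = -607 + (630 + 984) = -607 + 1614 = 1007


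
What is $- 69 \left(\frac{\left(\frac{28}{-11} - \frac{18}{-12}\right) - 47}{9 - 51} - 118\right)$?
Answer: $\frac{354775}{44} \approx 8063.1$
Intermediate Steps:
$- 69 \left(\frac{\left(\frac{28}{-11} - \frac{18}{-12}\right) - 47}{9 - 51} - 118\right) = - 69 \left(\frac{\left(28 \left(- \frac{1}{11}\right) - - \frac{3}{2}\right) - 47}{-42} - 118\right) = - 69 \left(\left(\left(- \frac{28}{11} + \frac{3}{2}\right) - 47\right) \left(- \frac{1}{42}\right) - 118\right) = - 69 \left(\left(- \frac{23}{22} - 47\right) \left(- \frac{1}{42}\right) - 118\right) = - 69 \left(\left(- \frac{1057}{22}\right) \left(- \frac{1}{42}\right) - 118\right) = - 69 \left(\frac{151}{132} - 118\right) = \left(-69\right) \left(- \frac{15425}{132}\right) = \frac{354775}{44}$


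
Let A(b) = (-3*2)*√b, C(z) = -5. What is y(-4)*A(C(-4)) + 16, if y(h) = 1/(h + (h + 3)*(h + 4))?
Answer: 16 + 3*I*√5/2 ≈ 16.0 + 3.3541*I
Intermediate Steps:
A(b) = -6*√b
y(h) = 1/(h + (3 + h)*(4 + h))
y(-4)*A(C(-4)) + 16 = (-6*I*√5)/(12 + (-4)² + 8*(-4)) + 16 = (-6*I*√5)/(12 + 16 - 32) + 16 = (-6*I*√5)/(-4) + 16 = -(-3)*I*√5/2 + 16 = 3*I*√5/2 + 16 = 16 + 3*I*√5/2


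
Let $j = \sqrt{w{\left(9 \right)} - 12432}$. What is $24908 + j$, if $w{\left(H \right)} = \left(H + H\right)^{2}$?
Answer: $24908 + 2 i \sqrt{3027} \approx 24908.0 + 110.04 i$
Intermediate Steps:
$w{\left(H \right)} = 4 H^{2}$ ($w{\left(H \right)} = \left(2 H\right)^{2} = 4 H^{2}$)
$j = 2 i \sqrt{3027}$ ($j = \sqrt{4 \cdot 9^{2} - 12432} = \sqrt{4 \cdot 81 - 12432} = \sqrt{324 - 12432} = \sqrt{-12108} = 2 i \sqrt{3027} \approx 110.04 i$)
$24908 + j = 24908 + 2 i \sqrt{3027}$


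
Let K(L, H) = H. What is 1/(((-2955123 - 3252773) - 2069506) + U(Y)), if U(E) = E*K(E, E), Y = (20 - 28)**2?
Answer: -1/8273306 ≈ -1.2087e-7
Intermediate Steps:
Y = 64 (Y = (-8)**2 = 64)
U(E) = E**2 (U(E) = E*E = E**2)
1/(((-2955123 - 3252773) - 2069506) + U(Y)) = 1/(((-2955123 - 3252773) - 2069506) + 64**2) = 1/((-6207896 - 2069506) + 4096) = 1/(-8277402 + 4096) = 1/(-8273306) = -1/8273306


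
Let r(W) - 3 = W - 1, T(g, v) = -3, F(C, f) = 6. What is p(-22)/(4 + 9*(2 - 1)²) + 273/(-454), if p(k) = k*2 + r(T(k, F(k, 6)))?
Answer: -23979/5902 ≈ -4.0629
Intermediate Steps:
r(W) = 2 + W (r(W) = 3 + (W - 1) = 3 + (-1 + W) = 2 + W)
p(k) = -1 + 2*k (p(k) = k*2 + (2 - 3) = 2*k - 1 = -1 + 2*k)
p(-22)/(4 + 9*(2 - 1)²) + 273/(-454) = (-1 + 2*(-22))/(4 + 9*(2 - 1)²) + 273/(-454) = (-1 - 44)/(4 + 9*1²) + 273*(-1/454) = -45/(4 + 9*1) - 273/454 = -45/(4 + 9) - 273/454 = -45/13 - 273/454 = -23979/5902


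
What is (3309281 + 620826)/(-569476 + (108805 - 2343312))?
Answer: -3930107/2803983 ≈ -1.4016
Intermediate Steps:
(3309281 + 620826)/(-569476 + (108805 - 2343312)) = 3930107/(-569476 - 2234507) = 3930107/(-2803983) = 3930107*(-1/2803983) = -3930107/2803983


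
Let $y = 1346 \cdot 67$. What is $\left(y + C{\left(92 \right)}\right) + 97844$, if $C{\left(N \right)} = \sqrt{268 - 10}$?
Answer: $188026 + \sqrt{258} \approx 1.8804 \cdot 10^{5}$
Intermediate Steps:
$y = 90182$
$C{\left(N \right)} = \sqrt{258}$
$\left(y + C{\left(92 \right)}\right) + 97844 = \left(90182 + \sqrt{258}\right) + 97844 = 188026 + \sqrt{258}$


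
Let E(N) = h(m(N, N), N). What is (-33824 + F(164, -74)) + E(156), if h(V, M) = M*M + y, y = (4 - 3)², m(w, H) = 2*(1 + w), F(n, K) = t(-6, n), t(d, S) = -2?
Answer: -9489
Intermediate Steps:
F(n, K) = -2
m(w, H) = 2 + 2*w
y = 1 (y = 1² = 1)
h(V, M) = 1 + M² (h(V, M) = M*M + 1 = M² + 1 = 1 + M²)
E(N) = 1 + N²
(-33824 + F(164, -74)) + E(156) = (-33824 - 2) + (1 + 156²) = -33826 + (1 + 24336) = -33826 + 24337 = -9489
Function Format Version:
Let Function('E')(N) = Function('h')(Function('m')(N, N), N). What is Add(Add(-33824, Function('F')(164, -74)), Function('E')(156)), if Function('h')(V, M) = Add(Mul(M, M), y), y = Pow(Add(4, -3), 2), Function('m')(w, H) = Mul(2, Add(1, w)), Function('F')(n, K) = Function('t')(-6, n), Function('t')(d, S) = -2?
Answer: -9489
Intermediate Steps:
Function('F')(n, K) = -2
Function('m')(w, H) = Add(2, Mul(2, w))
y = 1 (y = Pow(1, 2) = 1)
Function('h')(V, M) = Add(1, Pow(M, 2)) (Function('h')(V, M) = Add(Mul(M, M), 1) = Add(Pow(M, 2), 1) = Add(1, Pow(M, 2)))
Function('E')(N) = Add(1, Pow(N, 2))
Add(Add(-33824, Function('F')(164, -74)), Function('E')(156)) = Add(Add(-33824, -2), Add(1, Pow(156, 2))) = Add(-33826, Add(1, 24336)) = Add(-33826, 24337) = -9489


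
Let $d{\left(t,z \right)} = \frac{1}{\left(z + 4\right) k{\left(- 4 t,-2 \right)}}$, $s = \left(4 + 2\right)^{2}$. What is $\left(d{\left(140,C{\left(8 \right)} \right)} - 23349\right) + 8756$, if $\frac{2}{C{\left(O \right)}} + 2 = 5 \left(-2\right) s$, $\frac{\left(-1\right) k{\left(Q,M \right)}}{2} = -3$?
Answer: $- \frac{63304253}{4338} \approx -14593.0$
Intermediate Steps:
$k{\left(Q,M \right)} = 6$ ($k{\left(Q,M \right)} = \left(-2\right) \left(-3\right) = 6$)
$s = 36$ ($s = 6^{2} = 36$)
$C{\left(O \right)} = - \frac{1}{181}$ ($C{\left(O \right)} = \frac{2}{-2 + 5 \left(-2\right) 36} = \frac{2}{-2 - 360} = \frac{2}{-362} = 2 \left(- \frac{1}{362}\right) = - \frac{1}{181}$)
$d{\left(t,z \right)} = \frac{1}{24 + 6 z}$ ($d{\left(t,z \right)} = \frac{1}{\left(z + 4\right) 6} = \frac{1}{\left(4 + z\right) 6} = \frac{1}{24 + 6 z}$)
$\left(d{\left(140,C{\left(8 \right)} \right)} - 23349\right) + 8756 = \left(\frac{1}{6 \left(4 - \frac{1}{181}\right)} - 23349\right) + 8756 = \left(\frac{1}{6 \cdot \frac{723}{181}} - 23349\right) + 8756 = \left(\frac{1}{6} \cdot \frac{181}{723} - 23349\right) + 8756 = \left(\frac{181}{4338} - 23349\right) + 8756 = - \frac{101287781}{4338} + 8756 = - \frac{63304253}{4338}$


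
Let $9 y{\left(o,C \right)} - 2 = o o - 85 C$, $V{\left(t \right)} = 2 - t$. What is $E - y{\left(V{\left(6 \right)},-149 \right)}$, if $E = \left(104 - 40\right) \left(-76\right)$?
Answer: $- \frac{56459}{9} \approx -6273.2$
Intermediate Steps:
$E = -4864$ ($E = 64 \left(-76\right) = -4864$)
$y{\left(o,C \right)} = \frac{2}{9} - \frac{85 C}{9} + \frac{o^{2}}{9}$ ($y{\left(o,C \right)} = \frac{2}{9} + \frac{o o - 85 C}{9} = \frac{2}{9} + \frac{o^{2} - 85 C}{9} = \frac{2}{9} - \left(- \frac{o^{2}}{9} + \frac{85 C}{9}\right) = \frac{2}{9} - \frac{85 C}{9} + \frac{o^{2}}{9}$)
$E - y{\left(V{\left(6 \right)},-149 \right)} = -4864 - \left(\frac{2}{9} - - \frac{12665}{9} + \frac{\left(2 - 6\right)^{2}}{9}\right) = -4864 - \left(\frac{2}{9} + \frac{12665}{9} + \frac{\left(2 - 6\right)^{2}}{9}\right) = -4864 - \left(\frac{2}{9} + \frac{12665}{9} + \frac{\left(-4\right)^{2}}{9}\right) = -4864 - \left(\frac{2}{9} + \frac{12665}{9} + \frac{1}{9} \cdot 16\right) = -4864 - \left(\frac{2}{9} + \frac{12665}{9} + \frac{16}{9}\right) = -4864 - \frac{12683}{9} = - \frac{56459}{9}$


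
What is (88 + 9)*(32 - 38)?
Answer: -582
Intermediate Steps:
(88 + 9)*(32 - 38) = 97*(-6) = -582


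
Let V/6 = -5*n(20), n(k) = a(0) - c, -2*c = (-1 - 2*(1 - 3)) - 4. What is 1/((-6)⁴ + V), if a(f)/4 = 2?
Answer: 1/1071 ≈ 0.00093371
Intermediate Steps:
c = ½ (c = -((-1 - 2*(1 - 3)) - 4)/2 = -((-1 - 2*(-2)) - 4)/2 = -((-1 + 4) - 4)/2 = -(3 - 4)/2 = -½*(-1) = ½ ≈ 0.50000)
a(f) = 8 (a(f) = 4*2 = 8)
n(k) = 15/2 (n(k) = 8 - 1*½ = 8 - ½ = 15/2)
V = -225 (V = 6*(-5*15/2) = 6*(-75/2) = -225)
1/((-6)⁴ + V) = 1/((-6)⁴ - 225) = 1/(1296 - 225) = 1/1071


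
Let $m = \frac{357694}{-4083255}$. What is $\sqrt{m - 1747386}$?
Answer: $\frac{2 i \sqrt{809281062628415795}}{1361085} \approx 1321.9 i$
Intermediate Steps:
$m = - \frac{357694}{4083255}$ ($m = 357694 \left(- \frac{1}{4083255}\right) = - \frac{357694}{4083255} \approx -0.0876$)
$\sqrt{m - 1747386} = \sqrt{- \frac{357694}{4083255} - 1747386} = \sqrt{- \frac{7135022979124}{4083255}} = \frac{2 i \sqrt{809281062628415795}}{1361085}$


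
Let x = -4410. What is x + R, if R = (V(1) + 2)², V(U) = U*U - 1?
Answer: -4406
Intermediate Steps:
V(U) = -1 + U² (V(U) = U² - 1 = -1 + U²)
R = 4 (R = ((-1 + 1²) + 2)² = ((-1 + 1) + 2)² = (0 + 2)² = 2² = 4)
x + R = -4410 + 4 = -4406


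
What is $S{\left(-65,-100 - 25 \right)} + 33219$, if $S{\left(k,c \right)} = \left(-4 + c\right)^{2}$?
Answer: $49860$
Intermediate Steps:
$S{\left(-65,-100 - 25 \right)} + 33219 = \left(-4 - 125\right)^{2} + 33219 = \left(-129\right)^{2} + 33219 = 16641 + 33219 = 49860$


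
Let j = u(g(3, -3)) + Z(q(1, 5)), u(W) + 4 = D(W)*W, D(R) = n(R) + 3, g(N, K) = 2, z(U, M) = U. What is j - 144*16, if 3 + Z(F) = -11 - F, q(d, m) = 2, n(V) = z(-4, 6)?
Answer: -2326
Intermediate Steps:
n(V) = -4
D(R) = -1 (D(R) = -4 + 3 = -1)
u(W) = -4 - W
Z(F) = -14 - F (Z(F) = -3 + (-11 - F) = -14 - F)
j = -22 (j = (-4 - 1*2) + (-14 - 1*2) = (-4 - 2) + (-14 - 2) = -6 - 16 = -22)
j - 144*16 = -22 - 144*16 = -22 - 2304 = -2326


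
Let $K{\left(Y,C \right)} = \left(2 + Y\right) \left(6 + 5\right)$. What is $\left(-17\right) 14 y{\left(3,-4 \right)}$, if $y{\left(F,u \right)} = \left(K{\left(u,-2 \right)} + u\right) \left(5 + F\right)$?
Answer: $49504$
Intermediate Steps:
$K{\left(Y,C \right)} = 22 + 11 Y$ ($K{\left(Y,C \right)} = \left(2 + Y\right) 11 = 22 + 11 Y$)
$y{\left(F,u \right)} = \left(5 + F\right) \left(22 + 12 u\right)$ ($y{\left(F,u \right)} = \left(\left(22 + 11 u\right) + u\right) \left(5 + F\right) = \left(22 + 12 u\right) \left(5 + F\right) = \left(5 + F\right) \left(22 + 12 u\right)$)
$\left(-17\right) 14 y{\left(3,-4 \right)} = \left(-17\right) 14 \left(110 + 22 \cdot 3 + 60 \left(-4\right) + 12 \cdot 3 \left(-4\right)\right) = - 238 \left(110 + 66 - 240 - 144\right) = \left(-238\right) \left(-208\right) = 49504$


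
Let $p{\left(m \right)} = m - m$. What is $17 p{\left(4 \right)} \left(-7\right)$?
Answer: $0$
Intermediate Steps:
$p{\left(m \right)} = 0$
$17 p{\left(4 \right)} \left(-7\right) = 17 \cdot 0 \left(-7\right) = 0 \left(-7\right) = 0$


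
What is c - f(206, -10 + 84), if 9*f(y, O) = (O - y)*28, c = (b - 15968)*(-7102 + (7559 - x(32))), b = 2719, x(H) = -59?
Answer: -20508220/3 ≈ -6.8361e+6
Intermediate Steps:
c = -6836484 (c = (2719 - 15968)*(-7102 + (7559 - 1*(-59))) = -13249*(-7102 + (7559 + 59)) = -13249*(-7102 + 7618) = -13249*516 = -6836484)
f(y, O) = -28*y/9 + 28*O/9 (f(y, O) = ((O - y)*28)/9 = (-28*y + 28*O)/9 = -28*y/9 + 28*O/9)
c - f(206, -10 + 84) = -6836484 - (-28/9*206 + 28*(-10 + 84)/9) = -6836484 - (-5768/9 + (28/9)*74) = -6836484 - (-5768/9 + 2072/9) = -6836484 - 1*(-1232/3) = -6836484 + 1232/3 = -20508220/3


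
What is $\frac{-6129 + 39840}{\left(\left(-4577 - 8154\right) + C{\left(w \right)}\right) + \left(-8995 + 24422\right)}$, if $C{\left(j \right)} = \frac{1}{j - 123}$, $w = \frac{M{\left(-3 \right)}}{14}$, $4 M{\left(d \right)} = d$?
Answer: $\frac{232302501}{18578080} \approx 12.504$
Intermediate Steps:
$M{\left(d \right)} = \frac{d}{4}$
$w = - \frac{3}{56}$ ($w = \frac{\frac{1}{4} \left(-3\right)}{14} = \left(- \frac{3}{4}\right) \frac{1}{14} = - \frac{3}{56} \approx -0.053571$)
$C{\left(j \right)} = \frac{1}{-123 + j}$
$\frac{-6129 + 39840}{\left(\left(-4577 - 8154\right) + C{\left(w \right)}\right) + \left(-8995 + 24422\right)} = \frac{-6129 + 39840}{\left(\left(-4577 - 8154\right) + \frac{1}{-123 - \frac{3}{56}}\right) + \left(-8995 + 24422\right)} = \frac{33711}{\left(\left(-4577 - 8154\right) + \frac{1}{- \frac{6891}{56}}\right) + 15427} = \frac{33711}{\left(\left(-4577 - 8154\right) - \frac{56}{6891}\right) + 15427} = \frac{33711}{\left(-12731 - \frac{56}{6891}\right) + 15427} = \frac{33711}{- \frac{87729377}{6891} + 15427} = \frac{33711}{\frac{18578080}{6891}} = 33711 \cdot \frac{6891}{18578080} = \frac{232302501}{18578080}$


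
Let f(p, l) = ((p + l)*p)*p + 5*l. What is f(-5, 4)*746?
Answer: -3730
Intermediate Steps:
f(p, l) = 5*l + p²*(l + p) (f(p, l) = ((l + p)*p)*p + 5*l = (p*(l + p))*p + 5*l = p²*(l + p) + 5*l = 5*l + p²*(l + p))
f(-5, 4)*746 = ((-5)³ + 5*4 + 4*(-5)²)*746 = (-125 + 20 + 4*25)*746 = (-125 + 20 + 100)*746 = -5*746 = -3730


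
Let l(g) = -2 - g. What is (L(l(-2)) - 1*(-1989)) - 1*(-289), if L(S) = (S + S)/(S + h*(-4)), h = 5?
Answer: 2278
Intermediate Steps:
L(S) = 2*S/(-20 + S) (L(S) = (S + S)/(S + 5*(-4)) = (2*S)/(S - 20) = (2*S)/(-20 + S) = 2*S/(-20 + S))
(L(l(-2)) - 1*(-1989)) - 1*(-289) = (2*(-2 - 1*(-2))/(-20 + (-2 - 1*(-2))) - 1*(-1989)) - 1*(-289) = (2*(-2 + 2)/(-20 + (-2 + 2)) + 1989) + 289 = (2*0/(-20 + 0) + 1989) + 289 = (2*0/(-20) + 1989) + 289 = (2*0*(-1/20) + 1989) + 289 = (0 + 1989) + 289 = 1989 + 289 = 2278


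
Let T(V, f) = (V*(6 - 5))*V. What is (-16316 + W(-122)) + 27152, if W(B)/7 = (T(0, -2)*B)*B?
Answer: 10836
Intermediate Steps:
T(V, f) = V**2 (T(V, f) = (V*1)*V = V*V = V**2)
W(B) = 0 (W(B) = 7*((0**2*B)*B) = 7*((0*B)*B) = 7*(0*B) = 7*0 = 0)
(-16316 + W(-122)) + 27152 = (-16316 + 0) + 27152 = -16316 + 27152 = 10836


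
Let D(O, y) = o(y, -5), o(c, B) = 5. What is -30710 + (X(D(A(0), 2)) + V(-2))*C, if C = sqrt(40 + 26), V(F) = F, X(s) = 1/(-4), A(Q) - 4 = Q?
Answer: -30710 - 9*sqrt(66)/4 ≈ -30728.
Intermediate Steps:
A(Q) = 4 + Q
D(O, y) = 5
X(s) = -1/4 (X(s) = 1*(-1/4) = -1/4)
C = sqrt(66) ≈ 8.1240
-30710 + (X(D(A(0), 2)) + V(-2))*C = -30710 + (-1/4 - 2)*sqrt(66) = -30710 - 9*sqrt(66)/4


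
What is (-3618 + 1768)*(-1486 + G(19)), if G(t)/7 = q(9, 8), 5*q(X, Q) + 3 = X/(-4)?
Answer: 5525395/2 ≈ 2.7627e+6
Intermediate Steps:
q(X, Q) = -⅗ - X/20 (q(X, Q) = -⅗ + (X/(-4))/5 = -⅗ + (X*(-¼))/5 = -⅗ + (-X/4)/5 = -⅗ - X/20)
G(t) = -147/20 (G(t) = 7*(-⅗ - 1/20*9) = 7*(-⅗ - 9/20) = 7*(-21/20) = -147/20)
(-3618 + 1768)*(-1486 + G(19)) = (-3618 + 1768)*(-1486 - 147/20) = -1850*(-29867/20) = 5525395/2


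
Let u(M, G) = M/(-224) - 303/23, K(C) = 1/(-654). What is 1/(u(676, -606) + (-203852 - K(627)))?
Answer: -421176/85864388893 ≈ -4.9051e-6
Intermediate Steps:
K(C) = -1/654
u(M, G) = -303/23 - M/224 (u(M, G) = M*(-1/224) - 303*1/23 = -M/224 - 303/23 = -303/23 - M/224)
1/(u(676, -606) + (-203852 - K(627))) = 1/((-303/23 - 1/224*676) + (-203852 - 1*(-1/654))) = 1/((-303/23 - 169/56) + (-203852 + 1/654)) = 1/(-20855/1288 - 133319207/654) = 1/(-85864388893/421176) = -421176/85864388893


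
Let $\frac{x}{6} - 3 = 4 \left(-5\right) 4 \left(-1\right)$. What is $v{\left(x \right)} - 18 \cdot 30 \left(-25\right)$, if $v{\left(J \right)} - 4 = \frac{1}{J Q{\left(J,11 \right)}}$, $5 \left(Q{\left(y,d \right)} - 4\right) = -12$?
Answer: $\frac{53799941}{3984} \approx 13504.0$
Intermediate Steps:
$Q{\left(y,d \right)} = \frac{8}{5}$ ($Q{\left(y,d \right)} = 4 + \frac{1}{5} \left(-12\right) = 4 - \frac{12}{5} = \frac{8}{5}$)
$x = 498$ ($x = 18 + 6 \cdot 4 \left(-5\right) 4 \left(-1\right) = 18 + 6 \left(\left(-20\right) \left(-4\right)\right) = 18 + 6 \cdot 80 = 18 + 480 = 498$)
$v{\left(J \right)} = 4 + \frac{5}{8 J}$ ($v{\left(J \right)} = 4 + \frac{1}{J \frac{8}{5}} = 4 + \frac{1}{J} \frac{5}{8} = 4 + \frac{5}{8 J}$)
$v{\left(x \right)} - 18 \cdot 30 \left(-25\right) = \left(4 + \frac{5}{8 \cdot 498}\right) - 18 \cdot 30 \left(-25\right) = \left(4 + \frac{5}{8} \cdot \frac{1}{498}\right) - 540 \left(-25\right) = \left(4 + \frac{5}{3984}\right) - -13500 = \frac{15941}{3984} + 13500 = \frac{53799941}{3984}$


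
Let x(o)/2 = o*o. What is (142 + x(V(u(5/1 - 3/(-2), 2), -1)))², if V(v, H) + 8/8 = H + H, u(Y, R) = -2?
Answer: 25600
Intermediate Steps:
V(v, H) = -1 + 2*H (V(v, H) = -1 + (H + H) = -1 + 2*H)
x(o) = 2*o² (x(o) = 2*(o*o) = 2*o²)
(142 + x(V(u(5/1 - 3/(-2), 2), -1)))² = (142 + 2*(-1 + 2*(-1))²)² = (142 + 2*(-1 - 2)²)² = (142 + 2*(-3)²)² = (142 + 2*9)² = (142 + 18)² = 160² = 25600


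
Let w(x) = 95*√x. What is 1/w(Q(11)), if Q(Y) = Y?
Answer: √11/1045 ≈ 0.0031738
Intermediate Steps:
1/w(Q(11)) = 1/(95*√11) = √11/1045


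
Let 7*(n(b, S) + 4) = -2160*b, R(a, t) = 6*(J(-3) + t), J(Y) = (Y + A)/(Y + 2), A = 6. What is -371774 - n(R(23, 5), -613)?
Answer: -2576470/7 ≈ -3.6807e+5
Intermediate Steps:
J(Y) = (6 + Y)/(2 + Y) (J(Y) = (Y + 6)/(Y + 2) = (6 + Y)/(2 + Y))
R(a, t) = -18 + 6*t (R(a, t) = 6*((6 - 3)/(2 - 3) + t) = 6*(3/(-1) + t) = 6*(-1*3 + t) = 6*(-3 + t) = -18 + 6*t)
n(b, S) = -4 - 2160*b/7 (n(b, S) = -4 + (-2160*b)/7 = -4 - 2160*b/7)
-371774 - n(R(23, 5), -613) = -371774 - (-4 - 2160*(-18 + 6*5)/7) = -371774 - (-4 - 2160*(-18 + 30)/7) = -371774 - (-4 - 2160/7*12) = -371774 - (-4 - 25920/7) = -371774 - 1*(-25948/7) = -371774 + 25948/7 = -2576470/7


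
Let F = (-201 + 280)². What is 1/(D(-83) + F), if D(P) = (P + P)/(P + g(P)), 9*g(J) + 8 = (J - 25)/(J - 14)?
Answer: 73127/456530525 ≈ 0.00016018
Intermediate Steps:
g(J) = -8/9 + (-25 + J)/(9*(-14 + J)) (g(J) = -8/9 + ((J - 25)/(J - 14))/9 = -8/9 + ((-25 + J)/(-14 + J))/9 = -8/9 + (-25 + J)/(9*(-14 + J)))
F = 6241 (F = 79² = 6241)
D(P) = 2*P/(P + (87 - 7*P)/(9*(-14 + P))) (D(P) = (P + P)/(P + (87 - 7*P)/(9*(-14 + P))) = (2*P)/(P + (87 - 7*P)/(9*(-14 + P))) = 2*P/(P + (87 - 7*P)/(9*(-14 + P))))
1/(D(-83) + F) = 1/(18*(-83)*(-14 - 83)/(87 - 133*(-83) + 9*(-83)²) + 6241) = 1/(18*(-83)*(-97)/(87 + 11039 + 9*6889) + 6241) = 1/(18*(-83)*(-97)/(87 + 11039 + 62001) + 6241) = 1/(18*(-83)*(-97)/73127 + 6241) = 1/(18*(-83)*(1/73127)*(-97) + 6241) = 1/(144918/73127 + 6241) = 1/(456530525/73127) = 73127/456530525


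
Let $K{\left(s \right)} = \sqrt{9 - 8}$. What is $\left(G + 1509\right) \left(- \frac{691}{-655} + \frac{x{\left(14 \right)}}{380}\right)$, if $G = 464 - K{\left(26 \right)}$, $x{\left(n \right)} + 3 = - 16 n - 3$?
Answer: $\frac{11036298}{12445} \approx 886.81$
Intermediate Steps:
$x{\left(n \right)} = -6 - 16 n$ ($x{\left(n \right)} = -3 - \left(3 + 16 n\right) = -6 - 16 n$)
$K{\left(s \right)} = 1$ ($K{\left(s \right)} = \sqrt{1} = 1$)
$G = 463$ ($G = 464 - 1 = 463$)
$\left(G + 1509\right) \left(- \frac{691}{-655} + \frac{x{\left(14 \right)}}{380}\right) = \left(463 + 1509\right) \left(- \frac{691}{-655} + \frac{-6 - 224}{380}\right) = 1972 \left(\left(-691\right) \left(- \frac{1}{655}\right) + \left(-6 - 224\right) \frac{1}{380}\right) = 1972 \left(\frac{691}{655} - \frac{23}{38}\right) = 1972 \cdot \frac{11193}{24890} = \frac{11036298}{12445}$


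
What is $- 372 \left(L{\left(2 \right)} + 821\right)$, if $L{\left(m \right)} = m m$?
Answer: $-306900$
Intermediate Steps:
$L{\left(m \right)} = m^{2}$
$- 372 \left(L{\left(2 \right)} + 821\right) = - 372 \left(2^{2} + 821\right) = - 372 \left(4 + 821\right) = \left(-372\right) 825 = -306900$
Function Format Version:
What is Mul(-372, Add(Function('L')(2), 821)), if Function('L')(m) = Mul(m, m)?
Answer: -306900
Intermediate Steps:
Function('L')(m) = Pow(m, 2)
Mul(-372, Add(Function('L')(2), 821)) = Mul(-372, Add(Pow(2, 2), 821)) = Mul(-372, Add(4, 821)) = Mul(-372, 825) = -306900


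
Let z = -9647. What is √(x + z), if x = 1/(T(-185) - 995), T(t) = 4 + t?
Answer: I*√68069238/84 ≈ 98.219*I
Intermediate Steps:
x = -1/1176 (x = 1/((4 - 185) - 995) = 1/(-181 - 995) = 1/(-1176) = -1/1176 ≈ -0.00085034)
√(x + z) = √(-1/1176 - 9647) = √(-11344873/1176) = I*√68069238/84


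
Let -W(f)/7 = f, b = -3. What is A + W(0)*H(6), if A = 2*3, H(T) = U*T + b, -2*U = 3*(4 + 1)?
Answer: 6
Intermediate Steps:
W(f) = -7*f
U = -15/2 (U = -3*(4 + 1)/2 = -3*5/2 = -½*15 = -15/2 ≈ -7.5000)
H(T) = -3 - 15*T/2 (H(T) = -15*T/2 - 3 = -3 - 15*T/2)
A = 6
A + W(0)*H(6) = 6 + (-7*0)*(-3 - 15/2*6) = 6 + 0*(-3 - 45) = 6 + 0*(-48) = 6 + 0 = 6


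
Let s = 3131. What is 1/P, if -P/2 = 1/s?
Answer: -3131/2 ≈ -1565.5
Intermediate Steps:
P = -2/3131 ≈ -0.00063877
1/P = 1/(-2/3131) = -3131/2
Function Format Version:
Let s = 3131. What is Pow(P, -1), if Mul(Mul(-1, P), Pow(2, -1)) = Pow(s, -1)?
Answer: Rational(-3131, 2) ≈ -1565.5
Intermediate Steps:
P = Rational(-2, 3131) (P = Mul(-2, Pow(3131, -1)) = Mul(-2, Rational(1, 3131)) = Rational(-2, 3131) ≈ -0.00063877)
Pow(P, -1) = Pow(Rational(-2, 3131), -1) = Rational(-3131, 2)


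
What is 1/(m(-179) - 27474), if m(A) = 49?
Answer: -1/27425 ≈ -3.6463e-5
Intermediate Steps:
1/(m(-179) - 27474) = 1/(49 - 27474) = 1/(-27425) = -1/27425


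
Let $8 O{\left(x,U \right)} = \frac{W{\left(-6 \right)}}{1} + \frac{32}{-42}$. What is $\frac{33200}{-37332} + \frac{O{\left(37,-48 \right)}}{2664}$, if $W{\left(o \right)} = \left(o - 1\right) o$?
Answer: $- \frac{205922179}{232055712} \approx -0.88738$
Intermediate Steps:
$W{\left(o \right)} = o \left(-1 + o\right)$ ($W{\left(o \right)} = \left(-1 + o\right) o = o \left(-1 + o\right)$)
$O{\left(x,U \right)} = \frac{433}{84}$ ($O{\left(x,U \right)} = \frac{\frac{\left(-6\right) \left(-1 - 6\right)}{1} + \frac{32}{-42}}{8} = \frac{\left(-6\right) \left(-7\right) 1 + 32 \left(- \frac{1}{42}\right)}{8} = \frac{42 \cdot 1 - \frac{16}{21}}{8} = \frac{42 - \frac{16}{21}}{8} = \frac{1}{8} \cdot \frac{866}{21} = \frac{433}{84}$)
$\frac{33200}{-37332} + \frac{O{\left(37,-48 \right)}}{2664} = \frac{33200}{-37332} + \frac{433}{84 \cdot 2664} = 33200 \left(- \frac{1}{37332}\right) + \frac{433}{84} \cdot \frac{1}{2664} = - \frac{8300}{9333} + \frac{433}{223776} = - \frac{205922179}{232055712}$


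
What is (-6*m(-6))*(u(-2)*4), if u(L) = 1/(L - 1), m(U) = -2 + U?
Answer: -64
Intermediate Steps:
u(L) = 1/(-1 + L)
(-6*m(-6))*(u(-2)*4) = (-6*(-2 - 6))*(4/(-1 - 2)) = (-6*(-8))*(4/(-3)) = 48*(-⅓*4) = 48*(-4/3) = -64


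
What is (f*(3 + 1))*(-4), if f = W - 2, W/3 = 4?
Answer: -160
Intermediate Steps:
W = 12 (W = 3*4 = 12)
f = 10 (f = 12 - 2 = 10)
(f*(3 + 1))*(-4) = (10*(3 + 1))*(-4) = (10*4)*(-4) = 40*(-4) = -160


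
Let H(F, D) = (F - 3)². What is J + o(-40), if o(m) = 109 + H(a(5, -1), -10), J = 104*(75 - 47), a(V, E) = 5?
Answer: 3025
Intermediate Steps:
J = 2912 (J = 104*28 = 2912)
H(F, D) = (-3 + F)²
o(m) = 113 (o(m) = 109 + (-3 + 5)² = 109 + 2² = 109 + 4 = 113)
J + o(-40) = 2912 + 113 = 3025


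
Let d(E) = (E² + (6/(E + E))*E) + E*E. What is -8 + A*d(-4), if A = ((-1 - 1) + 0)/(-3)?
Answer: 46/3 ≈ 15.333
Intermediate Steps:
d(E) = 3 + 2*E² (d(E) = (E² + (6/(2*E))*E) + E² = (E² + ((1/(2*E))*6)*E) + E² = (E² + (3/E)*E) + E² = (E² + 3) + E² = (3 + E²) + E² = 3 + 2*E²)
A = ⅔ (A = (-2 + 0)*(-⅓) = -2*(-⅓) = ⅔ ≈ 0.66667)
-8 + A*d(-4) = -8 + 2*(3 + 2*(-4)²)/3 = -8 + 2*(3 + 2*16)/3 = -8 + 2*(3 + 32)/3 = -8 + (⅔)*35 = -8 + 70/3 = 46/3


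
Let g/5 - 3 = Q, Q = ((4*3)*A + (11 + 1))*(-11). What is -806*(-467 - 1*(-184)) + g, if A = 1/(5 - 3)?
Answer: 227123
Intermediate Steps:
A = 1/2 ≈ 0.50000
Q = -198 (Q = ((4*3)*(1/2) + (11 + 1))*(-11) = (12*(1/2) + 12)*(-11) = (6 + 12)*(-11) = 18*(-11) = -198)
g = -975 (g = 15 + 5*(-198) = 15 - 990 = -975)
-806*(-467 - 1*(-184)) + g = -806*(-467 - 1*(-184)) - 975 = -806*(-467 + 184) - 975 = -806*(-283) - 975 = 228098 - 975 = 227123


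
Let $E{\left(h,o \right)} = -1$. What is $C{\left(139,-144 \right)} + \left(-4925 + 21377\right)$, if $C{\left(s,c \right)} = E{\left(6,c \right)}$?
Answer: $16451$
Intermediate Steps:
$C{\left(s,c \right)} = -1$
$C{\left(139,-144 \right)} + \left(-4925 + 21377\right) = -1 + \left(-4925 + 21377\right) = -1 + 16452 = 16451$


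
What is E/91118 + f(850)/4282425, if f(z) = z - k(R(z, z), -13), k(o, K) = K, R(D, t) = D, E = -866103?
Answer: -3708942504941/390206001150 ≈ -9.5051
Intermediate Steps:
f(z) = 13 + z (f(z) = z - 1*(-13) = z + 13 = 13 + z)
E/91118 + f(850)/4282425 = -866103/91118 + (13 + 850)/4282425 = -866103*1/91118 + 863*(1/4282425) = -866103/91118 + 863/4282425 = -3708942504941/390206001150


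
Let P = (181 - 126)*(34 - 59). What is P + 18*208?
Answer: 2369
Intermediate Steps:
P = -1375 (P = 55*(-25) = -1375)
P + 18*208 = -1375 + 18*208 = -1375 + 3744 = 2369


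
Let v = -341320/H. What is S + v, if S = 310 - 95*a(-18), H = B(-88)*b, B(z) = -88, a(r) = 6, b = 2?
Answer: 36945/22 ≈ 1679.3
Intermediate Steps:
H = -176 (H = -88*2 = -176)
S = -260 (S = 310 - 95*6 = 310 - 570 = -260)
v = 42665/22 (v = -341320/(-176) = -341320*(-1/176) = 42665/22 ≈ 1939.3)
S + v = -260 + 42665/22 = 36945/22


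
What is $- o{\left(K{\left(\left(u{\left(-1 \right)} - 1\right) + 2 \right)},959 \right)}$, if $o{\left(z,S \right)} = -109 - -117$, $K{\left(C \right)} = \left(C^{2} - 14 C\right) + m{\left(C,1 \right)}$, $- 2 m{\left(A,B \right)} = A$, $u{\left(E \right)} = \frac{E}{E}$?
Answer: $-8$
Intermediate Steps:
$u{\left(E \right)} = 1$
$m{\left(A,B \right)} = - \frac{A}{2}$
$K{\left(C \right)} = C^{2} - \frac{29 C}{2}$ ($K{\left(C \right)} = \left(C^{2} - 14 C\right) - \frac{C}{2} = C^{2} - \frac{29 C}{2}$)
$o{\left(z,S \right)} = 8$ ($o{\left(z,S \right)} = -109 + 117 = 8$)
$- o{\left(K{\left(\left(u{\left(-1 \right)} - 1\right) + 2 \right)},959 \right)} = \left(-1\right) 8 = -8$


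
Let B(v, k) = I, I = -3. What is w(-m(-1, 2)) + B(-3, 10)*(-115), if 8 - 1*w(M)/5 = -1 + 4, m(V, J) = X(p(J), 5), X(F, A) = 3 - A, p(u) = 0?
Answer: 370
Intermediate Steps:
B(v, k) = -3
m(V, J) = -2 (m(V, J) = 3 - 1*5 = 3 - 5 = -2)
w(M) = 25 (w(M) = 40 - 5*(-1 + 4) = 40 - 5*3 = 40 - 15 = 25)
w(-m(-1, 2)) + B(-3, 10)*(-115) = 25 - 3*(-115) = 25 + 345 = 370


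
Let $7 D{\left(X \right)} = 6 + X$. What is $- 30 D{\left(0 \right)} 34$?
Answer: $- \frac{6120}{7} \approx -874.29$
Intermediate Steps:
$D{\left(X \right)} = \frac{6}{7} + \frac{X}{7}$ ($D{\left(X \right)} = \frac{6 + X}{7} = \frac{6}{7} + \frac{X}{7}$)
$- 30 D{\left(0 \right)} 34 = - 30 \left(\frac{6}{7} + \frac{1}{7} \cdot 0\right) 34 = - 30 \left(\frac{6}{7} + 0\right) 34 = \left(-30\right) \frac{6}{7} \cdot 34 = \left(- \frac{180}{7}\right) 34 = - \frac{6120}{7}$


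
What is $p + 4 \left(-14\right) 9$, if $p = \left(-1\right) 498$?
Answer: $-1002$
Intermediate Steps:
$p = -498$
$p + 4 \left(-14\right) 9 = -498 + 4 \left(-14\right) 9 = -498 - 504 = -1002$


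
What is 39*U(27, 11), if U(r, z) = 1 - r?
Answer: -1014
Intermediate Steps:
39*U(27, 11) = 39*(1 - 1*27) = 39*(1 - 27) = 39*(-26) = -1014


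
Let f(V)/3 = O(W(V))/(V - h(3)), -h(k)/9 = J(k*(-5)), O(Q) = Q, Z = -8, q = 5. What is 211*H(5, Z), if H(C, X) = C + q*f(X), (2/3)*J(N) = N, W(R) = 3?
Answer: 425165/421 ≈ 1009.9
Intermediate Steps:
J(N) = 3*N/2
h(k) = 135*k/2 (h(k) = -27*k*(-5)/2 = -27*(-5*k)/2 = -(-135)*k/2 = 135*k/2)
f(V) = 9/(-405/2 + V) (f(V) = 3*(3/(V - 135*3/2)) = 3*(3/(V - 1*405/2)) = 3*(3/(V - 405/2)) = 3*(3/(-405/2 + V)) = 9/(-405/2 + V))
H(C, X) = C + 90/(-405 + 2*X) (H(C, X) = C + 5*(18/(-405 + 2*X)) = C + 90/(-405 + 2*X))
211*H(5, Z) = 211*(5 + 45/(-405/2 - 8)) = 211*(5 + 45/(-421/2)) = 211*(5 + 45*(-2/421)) = 211*(5 - 90/421) = 211*(2015/421) = 425165/421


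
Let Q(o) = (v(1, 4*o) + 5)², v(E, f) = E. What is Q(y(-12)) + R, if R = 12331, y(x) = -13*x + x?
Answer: 12367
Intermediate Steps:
y(x) = -12*x
Q(o) = 36 (Q(o) = (1 + 5)² = 6² = 36)
Q(y(-12)) + R = 36 + 12331 = 12367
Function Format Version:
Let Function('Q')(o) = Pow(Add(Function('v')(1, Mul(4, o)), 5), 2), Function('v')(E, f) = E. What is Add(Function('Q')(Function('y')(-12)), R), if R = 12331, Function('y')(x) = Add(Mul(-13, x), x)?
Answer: 12367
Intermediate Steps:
Function('y')(x) = Mul(-12, x)
Function('Q')(o) = 36 (Function('Q')(o) = Pow(Add(1, 5), 2) = Pow(6, 2) = 36)
Add(Function('Q')(Function('y')(-12)), R) = Add(36, 12331) = 12367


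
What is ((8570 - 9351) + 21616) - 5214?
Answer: 15621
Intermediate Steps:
((8570 - 9351) + 21616) - 5214 = (-781 + 21616) - 5214 = 20835 - 5214 = 15621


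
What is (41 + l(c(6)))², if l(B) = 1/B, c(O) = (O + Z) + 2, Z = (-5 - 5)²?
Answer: 19616041/11664 ≈ 1681.8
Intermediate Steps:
Z = 100 (Z = (-10)² = 100)
c(O) = 102 + O (c(O) = (O + 100) + 2 = (100 + O) + 2 = 102 + O)
(41 + l(c(6)))² = (41 + 1/(102 + 6))² = (41 + 1/108)² = (4429/108)² = 19616041/11664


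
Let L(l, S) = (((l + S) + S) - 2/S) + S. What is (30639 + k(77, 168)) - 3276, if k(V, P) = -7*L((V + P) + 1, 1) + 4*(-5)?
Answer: 25614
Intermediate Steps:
L(l, S) = l - 2/S + 3*S (L(l, S) = (((S + l) + S) - 2/S) + S = ((l + 2*S) - 2/S) + S = (l - 2/S + 2*S) + S = l - 2/S + 3*S)
k(V, P) = -34 - 7*P - 7*V (k(V, P) = -7*(((V + P) + 1) - 2/1 + 3*1) + 4*(-5) = -7*(((P + V) + 1) - 2*1 + 3) - 20 = -7*((1 + P + V) - 2 + 3) - 20 = -7*(2 + P + V) - 20 = (-14 - 7*P - 7*V) - 20 = -34 - 7*P - 7*V)
(30639 + k(77, 168)) - 3276 = (30639 + (-34 - 7*168 - 7*77)) - 3276 = (30639 + (-34 - 1176 - 539)) - 3276 = (30639 - 1749) - 3276 = 28890 - 3276 = 25614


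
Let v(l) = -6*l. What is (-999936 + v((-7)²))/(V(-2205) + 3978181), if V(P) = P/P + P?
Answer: -1000230/3975977 ≈ -0.25157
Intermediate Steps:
V(P) = 1 + P
(-999936 + v((-7)²))/(V(-2205) + 3978181) = (-999936 - 6*(-7)²)/((1 - 2205) + 3978181) = (-999936 - 6*49)/(-2204 + 3978181) = (-999936 - 294)/3975977 = -1000230*1/3975977 = -1000230/3975977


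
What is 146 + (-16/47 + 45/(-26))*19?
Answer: 130323/1222 ≈ 106.65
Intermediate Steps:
146 + (-16/47 + 45/(-26))*19 = 146 + (-16*1/47 + 45*(-1/26))*19 = 146 + (-16/47 - 45/26)*19 = 146 - 2531/1222*19 = 146 - 48089/1222 = 130323/1222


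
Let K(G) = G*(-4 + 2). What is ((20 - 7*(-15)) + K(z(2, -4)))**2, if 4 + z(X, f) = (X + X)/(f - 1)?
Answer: 452929/25 ≈ 18117.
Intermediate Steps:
z(X, f) = -4 + 2*X/(-1 + f) (z(X, f) = -4 + (X + X)/(f - 1) = -4 + (2*X)/(-1 + f) = -4 + 2*X/(-1 + f))
K(G) = -2*G (K(G) = G*(-2) = -2*G)
((20 - 7*(-15)) + K(z(2, -4)))**2 = ((20 - 7*(-15)) - 4*(2 + 2 - 2*(-4))/(-1 - 4))**2 = ((20 + 105) - 4*(2 + 2 + 8)/(-5))**2 = (125 - 4*(-1)*12/5)**2 = (125 - 2*(-24/5))**2 = (125 + 48/5)**2 = (673/5)**2 = 452929/25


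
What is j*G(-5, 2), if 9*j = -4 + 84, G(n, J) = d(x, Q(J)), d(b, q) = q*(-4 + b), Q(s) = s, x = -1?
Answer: -800/9 ≈ -88.889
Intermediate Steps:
G(n, J) = -5*J (G(n, J) = J*(-4 - 1) = J*(-5) = -5*J)
j = 80/9 (j = (-4 + 84)/9 = (⅑)*80 = 80/9 ≈ 8.8889)
j*G(-5, 2) = 80*(-5*2)/9 = (80/9)*(-10) = -800/9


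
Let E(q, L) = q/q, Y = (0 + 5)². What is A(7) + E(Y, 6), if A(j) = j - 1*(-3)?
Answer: 11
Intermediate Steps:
Y = 25 (Y = 5² = 25)
E(q, L) = 1
A(j) = 3 + j (A(j) = j + 3 = 3 + j)
A(7) + E(Y, 6) = (3 + 7) + 1 = 10 + 1 = 11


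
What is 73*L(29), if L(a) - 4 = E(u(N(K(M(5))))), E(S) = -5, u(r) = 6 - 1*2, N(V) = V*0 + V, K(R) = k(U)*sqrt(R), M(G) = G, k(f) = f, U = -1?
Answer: -73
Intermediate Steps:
K(R) = -sqrt(R)
N(V) = V (N(V) = 0 + V = V)
u(r) = 4 (u(r) = 6 - 2 = 4)
L(a) = -1 (L(a) = 4 - 5 = -1)
73*L(29) = 73*(-1) = -73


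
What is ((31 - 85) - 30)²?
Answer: 7056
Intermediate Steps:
((31 - 85) - 30)² = (-54 - 30)² = (-84)² = 7056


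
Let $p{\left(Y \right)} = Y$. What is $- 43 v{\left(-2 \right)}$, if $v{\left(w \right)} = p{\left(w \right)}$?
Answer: $86$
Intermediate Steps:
$v{\left(w \right)} = w$
$- 43 v{\left(-2 \right)} = \left(-43\right) \left(-2\right) = 86$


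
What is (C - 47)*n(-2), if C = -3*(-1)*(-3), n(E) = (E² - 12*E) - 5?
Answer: -1288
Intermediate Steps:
n(E) = -5 + E² - 12*E
C = -9 (C = 3*(-3) = -9)
(C - 47)*n(-2) = (-9 - 47)*(-5 + (-2)² - 12*(-2)) = -56*(-5 + 4 + 24) = -56*23 = -1288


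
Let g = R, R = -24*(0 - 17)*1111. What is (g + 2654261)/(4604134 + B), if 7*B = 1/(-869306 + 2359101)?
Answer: 32407276737185/48014510687711 ≈ 0.67495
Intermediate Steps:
B = 1/10428565 (B = 1/(7*(-869306 + 2359101)) = (⅐)/1489795 = (⅐)*(1/1489795) = 1/10428565 ≈ 9.5890e-8)
R = 453288 (R = -24*(-17)*1111 = 408*1111 = 453288)
g = 453288
(g + 2654261)/(4604134 + B) = (453288 + 2654261)/(4604134 + 1/10428565) = 3107549/(48014510687711/10428565) = 3107549*(10428565/48014510687711) = 32407276737185/48014510687711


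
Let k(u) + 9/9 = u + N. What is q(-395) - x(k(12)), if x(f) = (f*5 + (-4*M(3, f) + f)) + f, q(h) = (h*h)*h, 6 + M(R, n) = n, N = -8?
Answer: -61629908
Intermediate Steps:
k(u) = -9 + u (k(u) = -1 + (u - 8) = -1 + (-8 + u) = -9 + u)
M(R, n) = -6 + n
q(h) = h³ (q(h) = h²*h = h³)
x(f) = 24 + 3*f (x(f) = (f*5 + (-4*(-6 + f) + f)) + f = (5*f + ((24 - 4*f) + f)) + f = (5*f + (24 - 3*f)) + f = (24 + 2*f) + f = 24 + 3*f)
q(-395) - x(k(12)) = (-395)³ - (24 + 3*(-9 + 12)) = -61629875 - (24 + 3*3) = -61629875 - (24 + 9) = -61629875 - 1*33 = -61629875 - 33 = -61629908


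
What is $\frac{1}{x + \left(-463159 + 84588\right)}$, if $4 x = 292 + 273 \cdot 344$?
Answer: $- \frac{1}{355020} \approx -2.8167 \cdot 10^{-6}$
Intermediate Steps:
$x = 23551$ ($x = \frac{292 + 273 \cdot 344}{4} = \frac{292 + 93912}{4} = \frac{1}{4} \cdot 94204 = 23551$)
$\frac{1}{x + \left(-463159 + 84588\right)} = \frac{1}{23551 + \left(-463159 + 84588\right)} = \frac{1}{23551 - 378571} = \frac{1}{-355020} = - \frac{1}{355020}$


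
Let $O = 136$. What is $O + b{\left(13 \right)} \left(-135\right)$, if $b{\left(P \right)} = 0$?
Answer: $136$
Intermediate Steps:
$O + b{\left(13 \right)} \left(-135\right) = 136 + 0 \left(-135\right) = 136 + 0 = 136$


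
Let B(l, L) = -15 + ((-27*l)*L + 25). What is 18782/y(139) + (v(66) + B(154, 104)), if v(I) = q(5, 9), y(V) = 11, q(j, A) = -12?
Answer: -4737992/11 ≈ -4.3073e+5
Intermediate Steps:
v(I) = -12
B(l, L) = 10 - 27*L*l (B(l, L) = -15 + (-27*L*l + 25) = -15 + (25 - 27*L*l) = 10 - 27*L*l)
18782/y(139) + (v(66) + B(154, 104)) = 18782/11 + (-12 + (10 - 27*104*154)) = 18782*(1/11) + (-12 + (10 - 432432)) = 18782/11 + (-12 - 432422) = 18782/11 - 432434 = -4737992/11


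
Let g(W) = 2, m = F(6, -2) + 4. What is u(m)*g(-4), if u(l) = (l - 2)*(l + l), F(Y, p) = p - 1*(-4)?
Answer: 96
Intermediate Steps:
F(Y, p) = 4 + p (F(Y, p) = p + 4 = 4 + p)
m = 6 (m = (4 - 2) + 4 = 2 + 4 = 6)
u(l) = 2*l*(-2 + l) (u(l) = (-2 + l)*(2*l) = 2*l*(-2 + l))
u(m)*g(-4) = (2*6*(-2 + 6))*2 = (2*6*4)*2 = 48*2 = 96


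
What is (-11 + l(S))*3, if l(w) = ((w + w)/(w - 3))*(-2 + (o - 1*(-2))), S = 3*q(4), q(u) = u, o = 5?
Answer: 7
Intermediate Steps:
S = 12 (S = 3*4 = 12)
l(w) = 10*w/(-3 + w) (l(w) = ((w + w)/(w - 3))*(-2 + (5 - 1*(-2))) = ((2*w)/(-3 + w))*(-2 + (5 + 2)) = (2*w/(-3 + w))*(-2 + 7) = (2*w/(-3 + w))*5 = 10*w/(-3 + w))
(-11 + l(S))*3 = (-11 + 10*12/(-3 + 12))*3 = (-11 + 10*12/9)*3 = (-11 + 10*12*(1/9))*3 = (-11 + 40/3)*3 = (7/3)*3 = 7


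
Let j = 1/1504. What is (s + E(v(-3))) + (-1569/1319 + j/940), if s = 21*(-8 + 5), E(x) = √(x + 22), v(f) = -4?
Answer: -119697402841/1864749440 + 3*√2 ≈ -59.947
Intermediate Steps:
j = 1/1504 ≈ 0.00066489
E(x) = √(22 + x)
s = -63 (s = 21*(-3) = -63)
(s + E(v(-3))) + (-1569/1319 + j/940) = (-63 + √(22 - 4)) + (-1569/1319 + (1/1504)/940) = (-63 + √18) + (-1569*1/1319 + (1/1504)*(1/940)) = (-63 + 3*√2) + (-1569/1319 + 1/1413760) = (-63 + 3*√2) - 2218188121/1864749440 = -119697402841/1864749440 + 3*√2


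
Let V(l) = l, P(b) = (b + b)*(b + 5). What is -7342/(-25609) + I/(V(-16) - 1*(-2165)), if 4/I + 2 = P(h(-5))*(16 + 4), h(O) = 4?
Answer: 11344403020/39569259779 ≈ 0.28670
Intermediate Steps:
P(b) = 2*b*(5 + b) (P(b) = (2*b)*(5 + b) = 2*b*(5 + b))
I = 2/719 (I = 4/(-2 + (2*4*(5 + 4))*(16 + 4)) = 4/(-2 + (2*4*9)*20) = 4/(-2 + 72*20) = 4/(-2 + 1440) = 4/1438 = 4*(1/1438) = 2/719 ≈ 0.0027816)
-7342/(-25609) + I/(V(-16) - 1*(-2165)) = -7342/(-25609) + 2/(719*(-16 - 1*(-2165))) = -7342*(-1/25609) + 2/(719*(-16 + 2165)) = 7342/25609 + (2/719)/2149 = 7342/25609 + (2/719)*(1/2149) = 7342/25609 + 2/1545131 = 11344403020/39569259779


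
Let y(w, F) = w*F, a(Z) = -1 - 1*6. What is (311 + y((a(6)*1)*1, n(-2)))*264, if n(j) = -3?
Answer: 87648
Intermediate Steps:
a(Z) = -7 (a(Z) = -1 - 6 = -7)
y(w, F) = F*w
(311 + y((a(6)*1)*1, n(-2)))*264 = (311 - 3*(-7*1))*264 = (311 - (-21))*264 = (311 - 3*(-7))*264 = (311 + 21)*264 = 332*264 = 87648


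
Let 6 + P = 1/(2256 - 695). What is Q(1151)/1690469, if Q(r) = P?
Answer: -9365/2638822109 ≈ -3.5489e-6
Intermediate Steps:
P = -9365/1561 (P = -6 + 1/(2256 - 695) = -6 + 1/1561 = -9365/1561 ≈ -5.9994)
Q(r) = -9365/1561
Q(1151)/1690469 = -9365/1561/1690469 = -9365/1561*1/1690469 = -9365/2638822109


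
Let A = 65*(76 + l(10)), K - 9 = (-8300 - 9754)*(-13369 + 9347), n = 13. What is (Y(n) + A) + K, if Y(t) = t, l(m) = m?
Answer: 72618800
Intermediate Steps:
K = 72613197 (K = 9 + (-8300 - 9754)*(-13369 + 9347) = 9 - 18054*(-4022) = 9 + 72613188 = 72613197)
A = 5590 (A = 65*(76 + 10) = 65*86 = 5590)
(Y(n) + A) + K = (13 + 5590) + 72613197 = 5603 + 72613197 = 72618800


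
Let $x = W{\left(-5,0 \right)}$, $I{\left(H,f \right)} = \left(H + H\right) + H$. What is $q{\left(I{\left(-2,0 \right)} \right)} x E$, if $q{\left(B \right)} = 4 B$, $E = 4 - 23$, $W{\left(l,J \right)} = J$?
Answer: $0$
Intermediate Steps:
$I{\left(H,f \right)} = 3 H$ ($I{\left(H,f \right)} = 2 H + H = 3 H$)
$x = 0$
$E = -19$ ($E = 4 - 23 = -19$)
$q{\left(I{\left(-2,0 \right)} \right)} x E = 4 \cdot 3 \left(-2\right) 0 \left(-19\right) = 4 \left(-6\right) 0 \left(-19\right) = \left(-24\right) 0 \left(-19\right) = 0 \left(-19\right) = 0$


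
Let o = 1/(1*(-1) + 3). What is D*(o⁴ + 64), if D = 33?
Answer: 33825/16 ≈ 2114.1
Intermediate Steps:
o = ½ (o = 1/(-1 + 3) = 1/2 = ½ ≈ 0.50000)
D*(o⁴ + 64) = 33*((½)⁴ + 64) = 33*(1/16 + 64) = 33*(1025/16) = 33825/16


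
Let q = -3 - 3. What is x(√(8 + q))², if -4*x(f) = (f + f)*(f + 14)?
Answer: 99 + 14*√2 ≈ 118.80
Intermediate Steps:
q = -6
x(f) = -f*(14 + f)/2 (x(f) = -(f + f)*(f + 14)/4 = -2*f*(14 + f)/4 = -f*(14 + f)/2)
x(√(8 + q))² = (-√(8 - 6)*(14 + √(8 - 6))/2)² = (-√2*(14 + √2)/2)² = (14 + √2)²/2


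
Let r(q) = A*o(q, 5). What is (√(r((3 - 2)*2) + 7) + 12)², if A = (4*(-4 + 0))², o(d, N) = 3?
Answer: 919 + 120*√31 ≈ 1587.1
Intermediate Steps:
A = 256 (A = (4*(-4))² = (-16)² = 256)
r(q) = 768 (r(q) = 256*3 = 768)
(√(r((3 - 2)*2) + 7) + 12)² = (√(768 + 7) + 12)² = (√775 + 12)² = (5*√31 + 12)² = (12 + 5*√31)²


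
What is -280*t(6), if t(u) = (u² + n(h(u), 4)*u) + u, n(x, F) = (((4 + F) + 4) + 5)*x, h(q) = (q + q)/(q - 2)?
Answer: -97440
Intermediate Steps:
h(q) = 2*q/(-2 + q) (h(q) = (2*q)/(-2 + q) = 2*q/(-2 + q))
n(x, F) = x*(13 + F) (n(x, F) = ((8 + F) + 5)*x = (13 + F)*x = x*(13 + F))
t(u) = u + u² + 34*u²/(-2 + u) (t(u) = (u² + ((2*u/(-2 + u))*(13 + 4))*u) + u = (u² + ((2*u/(-2 + u))*17)*u) + u = (u² + (34*u/(-2 + u))*u) + u = (u² + 34*u²/(-2 + u)) + u = u + u² + 34*u²/(-2 + u))
-280*t(6) = -1680*(-2 + 6² + 33*6)/(-2 + 6) = -1680*(-2 + 36 + 198)/4 = -1680*232/4 = -280*348 = -97440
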